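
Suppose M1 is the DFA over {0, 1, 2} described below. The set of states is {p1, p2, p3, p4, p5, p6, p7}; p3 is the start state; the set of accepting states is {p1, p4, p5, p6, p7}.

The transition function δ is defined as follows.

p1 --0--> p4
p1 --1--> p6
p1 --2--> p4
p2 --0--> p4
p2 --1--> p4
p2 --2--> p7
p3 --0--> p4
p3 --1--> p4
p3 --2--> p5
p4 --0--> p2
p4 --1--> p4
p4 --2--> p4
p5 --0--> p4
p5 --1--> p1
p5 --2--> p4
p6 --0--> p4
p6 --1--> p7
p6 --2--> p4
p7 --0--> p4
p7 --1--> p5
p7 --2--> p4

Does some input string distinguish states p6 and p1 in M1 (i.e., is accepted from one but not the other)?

Initial partition by acceptance: {p1,p4,p5,p6,p7} | {p2,p3}.
On input 0, block {p1,p4,p5,p6,p7} splits into {p1,p5,p6,p7} and {p4}.
Stable partition: {p1,p5,p6,p7} | {p2,p3} | {p4} — 3 equivalence classes.
p6 and p1 lie in the same block of the stable partition, so they are equivalent — no string distinguishes them.

No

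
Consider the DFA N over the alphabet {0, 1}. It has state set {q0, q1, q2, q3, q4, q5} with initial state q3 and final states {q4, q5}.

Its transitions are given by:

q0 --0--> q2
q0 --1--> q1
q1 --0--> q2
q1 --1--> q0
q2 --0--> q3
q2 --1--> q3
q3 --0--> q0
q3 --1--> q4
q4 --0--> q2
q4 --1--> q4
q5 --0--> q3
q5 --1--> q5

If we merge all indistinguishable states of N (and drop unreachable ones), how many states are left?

4

States {q5} cannot be reached from the start state, so discard them.
P0 = {q4} | {q0,q1,q2,q3}.
Refine {q0,q1,q2,q3} on symbol 1: members go to different blocks, giving {q0,q1,q2} and {q3}.
Split {q0,q1,q2} by δ(·,0) → {q0,q1} and {q2}.
The partition is now stable with 4 blocks: {q4} | {q0,q1} | {q3} | {q2}.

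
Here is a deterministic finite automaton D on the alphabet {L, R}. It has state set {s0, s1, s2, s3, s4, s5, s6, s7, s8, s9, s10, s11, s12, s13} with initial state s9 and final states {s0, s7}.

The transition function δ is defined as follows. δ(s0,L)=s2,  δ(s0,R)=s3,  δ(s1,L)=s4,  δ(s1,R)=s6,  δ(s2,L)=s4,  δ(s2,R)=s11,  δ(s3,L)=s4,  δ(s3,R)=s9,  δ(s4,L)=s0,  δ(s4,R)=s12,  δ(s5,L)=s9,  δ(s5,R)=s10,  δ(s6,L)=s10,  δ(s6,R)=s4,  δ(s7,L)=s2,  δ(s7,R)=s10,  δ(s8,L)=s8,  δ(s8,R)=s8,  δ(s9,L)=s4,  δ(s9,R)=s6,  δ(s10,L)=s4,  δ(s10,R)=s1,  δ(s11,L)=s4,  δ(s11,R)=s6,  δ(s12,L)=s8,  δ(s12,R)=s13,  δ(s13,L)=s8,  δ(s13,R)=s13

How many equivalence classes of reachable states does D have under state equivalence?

6

States {s5,s7} cannot be reached from the start state, so discard them.
Start with accepting vs non-accepting: {s0} | {s1,s2,s3,s4,s6,s8,s9,s10,s11,s12,s13}.
Split {s1,s2,s3,s4,s6,s8,s9,s10,s11,s12,s13} by δ(·,L) → {s1,s2,s3,s6,s8,s9,s10,s11,s12,s13} and {s4}.
Refine {s1,s2,s3,s6,s8,s9,s10,s11,s12,s13} on symbol L: members go to different blocks, giving {s1,s2,s3,s9,s10,s11} and {s6,s8,s12,s13}.
Refine {s1,s2,s3,s9,s10,s11} on symbol R: members go to different blocks, giving {s1,s9,s11} and {s2,s3,s10}.
Split {s6,s8,s12,s13} by δ(·,L) → {s8,s12,s13} and {s6}.
The partition is now stable with 6 blocks: {s0} | {s1,s9,s11} | {s4} | {s8,s12,s13} | {s2,s3,s10} | {s6}.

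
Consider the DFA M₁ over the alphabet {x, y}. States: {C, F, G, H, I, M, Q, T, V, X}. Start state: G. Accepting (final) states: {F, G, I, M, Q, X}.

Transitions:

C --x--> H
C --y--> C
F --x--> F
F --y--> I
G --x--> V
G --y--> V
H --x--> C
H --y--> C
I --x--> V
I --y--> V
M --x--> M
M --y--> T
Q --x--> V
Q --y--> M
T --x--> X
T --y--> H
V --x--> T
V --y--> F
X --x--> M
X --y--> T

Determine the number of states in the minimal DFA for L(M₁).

First remove the unreachable states {Q}; 9 states remain.
Start with accepting vs non-accepting: {F,G,I,M,X} | {C,H,T,V}.
On input x, block {F,G,I,M,X} splits into {F,M,X} and {G,I}.
Refine {F,M,X} on symbol y: members go to different blocks, giving {M,X} and {F}.
On input x, block {C,H,T,V} splits into {C,H,V} and {T}.
On input x, block {C,H,V} splits into {C,H} and {V}.
Stable partition: {M,X} | {C,H} | {G,I} | {F} | {T} | {V} — 6 equivalence classes.

6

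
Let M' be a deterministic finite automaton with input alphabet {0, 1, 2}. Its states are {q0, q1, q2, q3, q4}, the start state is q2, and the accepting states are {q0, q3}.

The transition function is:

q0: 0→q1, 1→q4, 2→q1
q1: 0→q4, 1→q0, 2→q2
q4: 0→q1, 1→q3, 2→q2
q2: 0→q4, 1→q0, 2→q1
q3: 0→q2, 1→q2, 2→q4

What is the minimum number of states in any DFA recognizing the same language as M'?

All states are reachable from the start state.
P0 = {q0,q3} | {q1,q2,q4}.
No further refinement is possible. Final partition (2 blocks): {q0,q3} | {q1,q2,q4}.

2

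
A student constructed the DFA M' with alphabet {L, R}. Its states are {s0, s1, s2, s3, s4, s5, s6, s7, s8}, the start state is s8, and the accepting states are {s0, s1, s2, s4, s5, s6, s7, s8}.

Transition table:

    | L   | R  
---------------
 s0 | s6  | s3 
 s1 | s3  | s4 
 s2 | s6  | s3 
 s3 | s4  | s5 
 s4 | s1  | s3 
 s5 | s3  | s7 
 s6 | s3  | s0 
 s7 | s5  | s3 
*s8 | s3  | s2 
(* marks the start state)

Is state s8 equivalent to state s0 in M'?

No

Every state is reachable, so we keep all 9.
Initial partition by acceptance: {s0,s1,s2,s4,s5,s6,s7,s8} | {s3}.
Refine {s0,s1,s2,s4,s5,s6,s7,s8} on symbol L: members go to different blocks, giving {s0,s2,s4,s7} and {s1,s5,s6,s8}.
The partition is now stable with 3 blocks: {s0,s2,s4,s7} | {s3} | {s1,s5,s6,s8}.
s8 and s0 end up in different blocks, so they are distinguishable. For instance, the string 'L' is accepted from only s0.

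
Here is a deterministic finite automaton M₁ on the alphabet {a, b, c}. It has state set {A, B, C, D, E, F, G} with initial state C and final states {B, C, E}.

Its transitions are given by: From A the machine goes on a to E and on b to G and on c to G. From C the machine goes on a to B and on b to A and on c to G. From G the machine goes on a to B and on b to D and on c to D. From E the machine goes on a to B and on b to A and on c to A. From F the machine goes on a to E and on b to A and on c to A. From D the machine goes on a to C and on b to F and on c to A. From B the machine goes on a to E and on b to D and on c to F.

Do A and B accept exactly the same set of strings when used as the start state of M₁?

No

P0 = {B,C,E} | {A,D,F,G}.
The partition is now stable with 2 blocks: {B,C,E} | {A,D,F,G}.
A and B end up in different blocks, so they are distinguishable. For instance, the string 'ε' is accepted from only B.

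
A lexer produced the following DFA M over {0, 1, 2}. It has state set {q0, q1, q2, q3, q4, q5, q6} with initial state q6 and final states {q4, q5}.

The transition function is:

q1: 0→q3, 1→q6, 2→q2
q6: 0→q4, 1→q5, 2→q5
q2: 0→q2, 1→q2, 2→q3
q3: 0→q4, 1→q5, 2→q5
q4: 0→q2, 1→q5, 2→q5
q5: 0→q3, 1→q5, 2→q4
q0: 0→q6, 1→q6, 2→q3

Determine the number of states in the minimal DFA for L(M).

4

First remove the unreachable states {q0,q1}; 5 states remain.
Start with accepting vs non-accepting: {q4,q5} | {q2,q3,q6}.
Refine {q2,q3,q6} on symbol 0: members go to different blocks, giving {q3,q6} and {q2}.
Refine {q4,q5} on symbol 0: members go to different blocks, giving {q4} and {q5}.
The partition is now stable with 4 blocks: {q4} | {q3,q6} | {q2} | {q5}.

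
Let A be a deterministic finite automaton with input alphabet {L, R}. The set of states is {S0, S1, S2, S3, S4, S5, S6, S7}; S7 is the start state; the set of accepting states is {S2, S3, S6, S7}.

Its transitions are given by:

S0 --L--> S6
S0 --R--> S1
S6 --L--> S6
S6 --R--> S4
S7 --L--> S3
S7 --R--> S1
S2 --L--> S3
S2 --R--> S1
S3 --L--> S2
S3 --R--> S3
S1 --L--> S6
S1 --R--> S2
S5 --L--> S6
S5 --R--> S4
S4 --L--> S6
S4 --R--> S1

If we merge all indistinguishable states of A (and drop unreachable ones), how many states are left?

5

First remove the unreachable states {S0,S5}; 6 states remain.
Initial partition by acceptance: {S2,S3,S6,S7} | {S1,S4}.
Split {S2,S3,S6,S7} by δ(·,R) → {S2,S6,S7} and {S3}.
Refine {S2,S6,S7} on symbol L: members go to different blocks, giving {S2,S7} and {S6}.
Refine {S1,S4} on symbol R: members go to different blocks, giving {S1} and {S4}.
No further refinement is possible. Final partition (5 blocks): {S2,S7} | {S1} | {S3} | {S6} | {S4}.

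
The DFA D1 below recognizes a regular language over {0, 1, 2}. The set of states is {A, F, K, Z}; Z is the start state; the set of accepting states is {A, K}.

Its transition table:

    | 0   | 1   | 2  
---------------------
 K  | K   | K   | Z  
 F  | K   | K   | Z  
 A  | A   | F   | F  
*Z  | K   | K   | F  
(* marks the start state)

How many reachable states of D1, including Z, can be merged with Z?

States {A} cannot be reached from the start state, so discard them.
Initial partition by acceptance: {K} | {F,Z}.
The partition is now stable with 2 blocks: {K} | {F,Z}.
The equivalence class containing Z is {F,Z}, of size 2.

2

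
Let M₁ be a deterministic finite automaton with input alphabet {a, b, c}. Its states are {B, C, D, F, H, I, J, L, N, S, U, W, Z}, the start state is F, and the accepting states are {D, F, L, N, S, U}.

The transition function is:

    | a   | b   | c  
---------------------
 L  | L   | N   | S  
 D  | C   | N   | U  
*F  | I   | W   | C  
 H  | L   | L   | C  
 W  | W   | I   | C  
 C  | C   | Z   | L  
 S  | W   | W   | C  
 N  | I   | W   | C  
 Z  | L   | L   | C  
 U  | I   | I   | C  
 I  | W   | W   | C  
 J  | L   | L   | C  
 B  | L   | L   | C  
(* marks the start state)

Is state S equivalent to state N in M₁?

Yes

Reachable states from the start: {C,F,I,L,N,S,W,Z}. Unreachable: {B,D,H,J,U} — drop them.
Initial partition by acceptance: {F,L,N,S} | {C,I,W,Z}.
Split {F,L,N,S} by δ(·,a) → {F,N,S} and {L}.
On input a, block {C,I,W,Z} splits into {C,I,W} and {Z}.
Refine {C,I,W} on symbol b: members go to different blocks, giving {I,W} and {C}.
The partition is now stable with 5 blocks: {F,N,S} | {I,W} | {L} | {Z} | {C}.
S and N lie in the same block of the stable partition, so they are equivalent — no string distinguishes them.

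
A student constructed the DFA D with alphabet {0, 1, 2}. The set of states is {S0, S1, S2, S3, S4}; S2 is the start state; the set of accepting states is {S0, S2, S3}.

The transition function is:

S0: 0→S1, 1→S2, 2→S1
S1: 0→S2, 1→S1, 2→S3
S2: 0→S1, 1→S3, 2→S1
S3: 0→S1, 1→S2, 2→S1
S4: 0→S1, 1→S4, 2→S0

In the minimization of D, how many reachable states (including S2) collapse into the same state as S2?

Reachable states from the start: {S1,S2,S3}. Unreachable: {S0,S4} — drop them.
Initial partition by acceptance: {S2,S3} | {S1}.
No further refinement is possible. Final partition (2 blocks): {S2,S3} | {S1}.
The equivalence class containing S2 is {S2,S3}, of size 2.

2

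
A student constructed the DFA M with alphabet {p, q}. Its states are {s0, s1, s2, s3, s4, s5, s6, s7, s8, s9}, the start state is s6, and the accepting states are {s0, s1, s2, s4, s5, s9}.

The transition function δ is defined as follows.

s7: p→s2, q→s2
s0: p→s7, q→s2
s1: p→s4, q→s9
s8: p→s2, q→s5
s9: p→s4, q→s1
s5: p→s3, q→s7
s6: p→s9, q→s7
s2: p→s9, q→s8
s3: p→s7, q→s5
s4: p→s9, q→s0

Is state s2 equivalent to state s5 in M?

No

All states are reachable from the start state.
Initial partition by acceptance: {s0,s1,s2,s4,s5,s9} | {s3,s6,s7,s8}.
Refine {s0,s1,s2,s4,s5,s9} on symbol p: members go to different blocks, giving {s1,s2,s4,s9} and {s0,s5}.
Refine {s1,s2,s4,s9} on symbol q: members go to different blocks, giving {s1,s9} and {s2} and {s4}.
Split {s3,s6,s7,s8} by δ(·,p) → {s7,s8} and {s3} and {s6}.
Split {s7,s8} by δ(·,q) → {s7} and {s8}.
Refine {s0,s5} on symbol p: members go to different blocks, giving {s0} and {s5}.
Stable partition: {s1,s9} | {s7} | {s0} | {s2} | {s4} | {s3} | {s6} | {s8} | {s5} — 9 equivalence classes.
s2 and s5 end up in different blocks, so they are distinguishable. For instance, the string 'p' is accepted from only s2.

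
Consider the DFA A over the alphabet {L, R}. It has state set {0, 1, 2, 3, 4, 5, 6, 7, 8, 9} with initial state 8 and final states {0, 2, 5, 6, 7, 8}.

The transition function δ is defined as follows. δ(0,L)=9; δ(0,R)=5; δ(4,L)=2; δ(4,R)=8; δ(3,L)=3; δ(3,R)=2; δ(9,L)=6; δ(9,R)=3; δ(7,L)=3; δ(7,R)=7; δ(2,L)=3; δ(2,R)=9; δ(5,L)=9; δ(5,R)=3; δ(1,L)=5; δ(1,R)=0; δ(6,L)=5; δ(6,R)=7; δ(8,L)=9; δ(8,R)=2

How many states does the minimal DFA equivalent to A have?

7

First remove the unreachable states {0,1,4}; 7 states remain.
P0 = {2,5,6,7,8} | {3,9}.
On input L, block {2,5,6,7,8} splits into {2,5,7,8} and {6}.
Split {2,5,7,8} by δ(·,R) → {2,5} and {7,8}.
Refine {3,9} on symbol L: members go to different blocks, giving {3} and {9}.
On input L, block {2,5} splits into {2} and {5}.
Refine {7,8} on symbol L: members go to different blocks, giving {7} and {8}.
The partition is now stable with 7 blocks: {2} | {3} | {6} | {7} | {9} | {5} | {8}.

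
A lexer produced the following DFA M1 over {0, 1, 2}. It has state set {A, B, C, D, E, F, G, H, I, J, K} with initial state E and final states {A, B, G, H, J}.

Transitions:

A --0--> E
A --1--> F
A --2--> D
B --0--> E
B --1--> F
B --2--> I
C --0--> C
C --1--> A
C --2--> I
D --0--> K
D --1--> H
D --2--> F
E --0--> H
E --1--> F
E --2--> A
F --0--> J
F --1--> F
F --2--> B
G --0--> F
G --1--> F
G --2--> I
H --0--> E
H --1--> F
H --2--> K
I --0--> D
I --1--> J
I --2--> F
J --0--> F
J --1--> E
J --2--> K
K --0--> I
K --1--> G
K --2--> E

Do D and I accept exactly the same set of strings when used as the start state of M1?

Yes

First remove the unreachable states {C}; 10 states remain.
Initial partition by acceptance: {A,B,G,H,J} | {D,E,F,I,K}.
Split {D,E,F,I,K} by δ(·,0) → {D,I,K} and {E,F}.
Stable partition: {A,B,G,H,J} | {D,I,K} | {E,F} — 3 equivalence classes.
D and I lie in the same block of the stable partition, so they are equivalent — no string distinguishes them.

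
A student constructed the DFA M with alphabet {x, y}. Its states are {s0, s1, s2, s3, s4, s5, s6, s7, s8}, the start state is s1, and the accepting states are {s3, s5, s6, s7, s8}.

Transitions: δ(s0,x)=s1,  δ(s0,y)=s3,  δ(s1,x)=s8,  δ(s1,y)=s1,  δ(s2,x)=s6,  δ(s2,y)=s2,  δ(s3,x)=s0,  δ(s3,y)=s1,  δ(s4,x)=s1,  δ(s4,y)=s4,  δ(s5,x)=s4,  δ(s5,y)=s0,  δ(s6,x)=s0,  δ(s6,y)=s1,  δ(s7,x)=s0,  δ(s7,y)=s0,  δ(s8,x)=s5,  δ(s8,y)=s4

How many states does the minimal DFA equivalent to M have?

6

States {s2,s6,s7} cannot be reached from the start state, so discard them.
Initial partition by acceptance: {s3,s5,s8} | {s0,s1,s4}.
On input x, block {s3,s5,s8} splits into {s3,s5} and {s8}.
On input x, block {s0,s1,s4} splits into {s0,s4} and {s1}.
Split {s3,s5} by δ(·,y) → {s3} and {s5}.
Split {s0,s4} by δ(·,y) → {s0} and {s4}.
The partition is now stable with 6 blocks: {s3} | {s0} | {s8} | {s1} | {s5} | {s4}.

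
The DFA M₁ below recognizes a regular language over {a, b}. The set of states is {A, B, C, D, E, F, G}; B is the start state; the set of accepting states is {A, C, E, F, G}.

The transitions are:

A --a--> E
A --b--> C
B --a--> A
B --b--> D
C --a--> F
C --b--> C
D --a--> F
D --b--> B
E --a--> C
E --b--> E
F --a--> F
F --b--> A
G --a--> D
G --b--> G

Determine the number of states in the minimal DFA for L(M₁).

States {G} cannot be reached from the start state, so discard them.
P0 = {A,C,E,F} | {B,D}.
Stable partition: {A,C,E,F} | {B,D} — 2 equivalence classes.

2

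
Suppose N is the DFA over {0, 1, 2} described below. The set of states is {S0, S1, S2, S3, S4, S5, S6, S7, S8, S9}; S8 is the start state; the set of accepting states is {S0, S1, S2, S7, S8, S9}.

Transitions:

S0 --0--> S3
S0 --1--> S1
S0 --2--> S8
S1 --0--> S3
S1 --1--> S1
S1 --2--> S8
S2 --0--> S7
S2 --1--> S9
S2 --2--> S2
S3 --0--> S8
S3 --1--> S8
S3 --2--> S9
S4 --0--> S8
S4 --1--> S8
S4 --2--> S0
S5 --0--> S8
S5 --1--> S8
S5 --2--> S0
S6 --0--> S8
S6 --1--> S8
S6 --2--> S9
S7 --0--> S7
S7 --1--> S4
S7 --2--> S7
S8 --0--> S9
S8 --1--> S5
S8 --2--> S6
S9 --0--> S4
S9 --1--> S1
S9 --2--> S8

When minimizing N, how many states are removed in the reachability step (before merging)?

2

BFS from S8 reaches {S0, S1, S3, S4, S5, S6, S8, S9}; the 2 state(s) S2, S7 are never visited.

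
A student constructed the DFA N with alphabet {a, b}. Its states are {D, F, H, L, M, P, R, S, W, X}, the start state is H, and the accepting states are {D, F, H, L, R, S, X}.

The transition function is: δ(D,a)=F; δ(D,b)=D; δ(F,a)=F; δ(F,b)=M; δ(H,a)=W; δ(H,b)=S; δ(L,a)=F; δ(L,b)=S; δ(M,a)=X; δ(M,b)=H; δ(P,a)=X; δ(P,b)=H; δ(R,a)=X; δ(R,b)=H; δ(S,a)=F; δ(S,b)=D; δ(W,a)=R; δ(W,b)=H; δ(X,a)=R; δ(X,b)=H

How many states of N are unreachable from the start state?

2

BFS from H reaches {D, F, H, M, R, S, W, X}; the 2 state(s) L, P are never visited.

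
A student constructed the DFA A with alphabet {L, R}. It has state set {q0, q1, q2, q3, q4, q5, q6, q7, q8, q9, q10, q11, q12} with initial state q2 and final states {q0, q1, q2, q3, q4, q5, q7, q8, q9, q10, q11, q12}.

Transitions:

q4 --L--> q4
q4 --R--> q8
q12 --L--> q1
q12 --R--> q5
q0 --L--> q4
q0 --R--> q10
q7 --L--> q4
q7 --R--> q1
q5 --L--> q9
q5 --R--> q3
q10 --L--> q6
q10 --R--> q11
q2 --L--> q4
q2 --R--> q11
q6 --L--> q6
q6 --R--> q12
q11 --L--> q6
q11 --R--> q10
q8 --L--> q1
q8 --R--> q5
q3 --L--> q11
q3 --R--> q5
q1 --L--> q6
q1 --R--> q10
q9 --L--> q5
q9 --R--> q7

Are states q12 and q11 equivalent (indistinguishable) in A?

Reachable states from the start: {q1,q2,q3,q4,q5,q6,q7,q8,q9,q10,q11,q12}. Unreachable: {q0} — drop them.
Initial partition by acceptance: {q1,q2,q3,q4,q5,q7,q8,q9,q10,q11,q12} | {q6}.
Split {q1,q2,q3,q4,q5,q7,q8,q9,q10,q11,q12} by δ(·,L) → {q2,q3,q4,q5,q7,q8,q9,q12} and {q1,q10,q11}.
Refine {q2,q3,q4,q5,q7,q8,q9,q12} on symbol L: members go to different blocks, giving {q2,q4,q5,q7,q9} and {q3,q8,q12}.
Refine {q2,q4,q5,q7,q9} on symbol R: members go to different blocks, giving {q2,q7} and {q4,q5} and {q9}.
Refine {q4,q5} on symbol L: members go to different blocks, giving {q4} and {q5}.
Stable partition: {q2,q7} | {q6} | {q1,q10,q11} | {q3,q8,q12} | {q4} | {q9} | {q5} — 7 equivalence classes.
q12 and q11 end up in different blocks, so they are distinguishable. For instance, the string 'L' is accepted from only q12.

No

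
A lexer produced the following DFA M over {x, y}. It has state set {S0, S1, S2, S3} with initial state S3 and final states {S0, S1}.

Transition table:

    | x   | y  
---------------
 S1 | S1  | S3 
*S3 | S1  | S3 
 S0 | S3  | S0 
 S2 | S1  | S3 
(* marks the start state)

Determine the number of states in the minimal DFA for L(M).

2

States {S0,S2} cannot be reached from the start state, so discard them.
Initial partition by acceptance: {S1} | {S3}.
No further refinement is possible. Final partition (2 blocks): {S1} | {S3}.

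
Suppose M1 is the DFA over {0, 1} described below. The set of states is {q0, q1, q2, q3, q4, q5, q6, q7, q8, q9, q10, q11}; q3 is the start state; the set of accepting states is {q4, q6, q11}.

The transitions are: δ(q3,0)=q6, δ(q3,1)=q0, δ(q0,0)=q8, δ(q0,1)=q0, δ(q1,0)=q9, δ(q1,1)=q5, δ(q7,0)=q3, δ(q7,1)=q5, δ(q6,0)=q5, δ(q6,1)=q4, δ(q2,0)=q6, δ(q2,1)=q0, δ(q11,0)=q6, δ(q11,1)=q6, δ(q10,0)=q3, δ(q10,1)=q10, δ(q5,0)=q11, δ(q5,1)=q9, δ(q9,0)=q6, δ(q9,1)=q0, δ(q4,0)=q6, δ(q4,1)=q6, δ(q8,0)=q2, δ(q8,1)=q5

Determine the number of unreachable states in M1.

3

Starting at q3 and following transitions, the reachable set is {q0, q2, q3, q4, q5, q6, q8, q9, q11}. That leaves q1, q7, q10 unreachable — 3 in total.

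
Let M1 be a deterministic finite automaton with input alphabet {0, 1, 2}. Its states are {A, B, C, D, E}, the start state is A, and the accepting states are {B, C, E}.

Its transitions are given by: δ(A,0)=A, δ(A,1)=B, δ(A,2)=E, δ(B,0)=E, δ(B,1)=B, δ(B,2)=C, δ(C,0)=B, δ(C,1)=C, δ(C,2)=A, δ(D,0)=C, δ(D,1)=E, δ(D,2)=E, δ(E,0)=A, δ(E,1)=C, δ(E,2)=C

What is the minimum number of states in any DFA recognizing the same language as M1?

4

States {D} cannot be reached from the start state, so discard them.
P0 = {B,C,E} | {A}.
On input 0, block {B,C,E} splits into {B,C} and {E}.
Refine {B,C} on symbol 0: members go to different blocks, giving {B} and {C}.
Stable partition: {B} | {A} | {E} | {C} — 4 equivalence classes.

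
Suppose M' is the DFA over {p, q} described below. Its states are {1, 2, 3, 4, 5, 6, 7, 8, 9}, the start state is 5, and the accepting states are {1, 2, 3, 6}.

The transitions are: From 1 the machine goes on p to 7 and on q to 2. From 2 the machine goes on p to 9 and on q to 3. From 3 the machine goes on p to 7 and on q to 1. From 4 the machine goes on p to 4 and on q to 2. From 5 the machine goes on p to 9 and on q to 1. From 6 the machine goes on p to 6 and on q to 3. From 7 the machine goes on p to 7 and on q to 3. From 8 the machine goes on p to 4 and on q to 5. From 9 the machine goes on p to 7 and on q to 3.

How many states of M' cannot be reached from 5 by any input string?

3

Starting at 5 and following transitions, the reachable set is {1, 2, 3, 5, 7, 9}. That leaves 4, 6, 8 unreachable — 3 in total.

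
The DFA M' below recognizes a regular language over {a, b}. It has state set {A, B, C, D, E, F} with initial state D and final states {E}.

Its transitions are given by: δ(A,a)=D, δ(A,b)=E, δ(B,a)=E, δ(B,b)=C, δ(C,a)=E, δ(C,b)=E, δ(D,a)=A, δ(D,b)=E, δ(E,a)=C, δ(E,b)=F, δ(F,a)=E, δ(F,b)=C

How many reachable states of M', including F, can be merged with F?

States {B} cannot be reached from the start state, so discard them.
Initial partition by acceptance: {E} | {A,C,D,F}.
Split {A,C,D,F} by δ(·,a) → {A,D} and {C,F}.
Split {C,F} by δ(·,b) → {C} and {F}.
Stable partition: {E} | {A,D} | {C} | {F} — 4 equivalence classes.
The equivalence class containing F is {F}, of size 1.

1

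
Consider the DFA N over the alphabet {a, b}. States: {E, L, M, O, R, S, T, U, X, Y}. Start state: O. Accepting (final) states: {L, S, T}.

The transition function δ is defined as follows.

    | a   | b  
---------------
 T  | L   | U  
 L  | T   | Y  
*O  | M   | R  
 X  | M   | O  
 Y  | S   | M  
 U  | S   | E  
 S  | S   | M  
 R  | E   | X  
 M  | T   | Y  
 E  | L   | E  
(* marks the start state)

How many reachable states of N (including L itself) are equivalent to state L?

3

Every state is reachable, so we keep all 10.
P0 = {L,S,T} | {E,M,O,R,U,X,Y}.
Split {E,M,O,R,U,X,Y} by δ(·,a) → {E,M,U,Y} and {O,R,X}.
Stable partition: {L,S,T} | {E,M,U,Y} | {O,R,X} — 3 equivalence classes.
State L belongs to the block {L,S,T}, which has 3 states.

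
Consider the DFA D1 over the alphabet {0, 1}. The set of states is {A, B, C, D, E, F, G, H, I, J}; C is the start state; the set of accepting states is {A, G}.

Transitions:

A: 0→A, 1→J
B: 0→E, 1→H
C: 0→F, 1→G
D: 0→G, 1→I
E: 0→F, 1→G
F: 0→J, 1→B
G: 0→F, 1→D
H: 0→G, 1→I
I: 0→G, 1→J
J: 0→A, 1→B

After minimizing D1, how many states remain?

8

Initial partition by acceptance: {A,G} | {B,C,D,E,F,H,I,J}.
On input 0, block {A,G} splits into {A} and {G}.
Split {B,C,D,E,F,H,I,J} by δ(·,0) → {B,C,E,F} and {D,H,I} and {J}.
On input 0, block {B,C,E,F} splits into {B,C,E} and {F}.
Refine {B,C,E} on symbol 0: members go to different blocks, giving {C,E} and {B}.
On input 1, block {D,H,I} splits into {D,H} and {I}.
Stable partition: {A} | {C,E} | {G} | {D,H} | {J} | {F} | {B} | {I} — 8 equivalence classes.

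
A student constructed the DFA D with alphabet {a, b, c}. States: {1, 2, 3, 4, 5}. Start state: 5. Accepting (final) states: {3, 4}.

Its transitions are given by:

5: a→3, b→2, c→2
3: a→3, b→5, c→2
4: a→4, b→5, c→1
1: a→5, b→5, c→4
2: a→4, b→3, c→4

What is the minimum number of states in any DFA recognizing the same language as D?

5

Start with accepting vs non-accepting: {3,4} | {1,2,5}.
On input a, block {1,2,5} splits into {2,5} and {1}.
On input c, block {3,4} splits into {3} and {4}.
Refine {2,5} on symbol a: members go to different blocks, giving {2} and {5}.
The partition is now stable with 5 blocks: {3} | {2} | {1} | {4} | {5}.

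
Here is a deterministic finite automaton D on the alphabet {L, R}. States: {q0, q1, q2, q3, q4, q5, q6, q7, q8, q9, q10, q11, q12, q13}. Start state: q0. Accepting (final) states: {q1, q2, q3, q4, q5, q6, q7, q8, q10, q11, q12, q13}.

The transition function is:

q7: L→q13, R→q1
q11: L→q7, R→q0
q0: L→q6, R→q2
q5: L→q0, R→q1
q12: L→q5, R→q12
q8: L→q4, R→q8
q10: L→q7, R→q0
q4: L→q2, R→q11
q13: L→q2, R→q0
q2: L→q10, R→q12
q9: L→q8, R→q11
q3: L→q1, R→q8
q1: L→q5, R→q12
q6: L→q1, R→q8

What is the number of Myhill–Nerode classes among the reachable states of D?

8

States {q3,q9} cannot be reached from the start state, so discard them.
P0 = {q1,q2,q4,q5,q6,q7,q8,q10,q11,q12,q13} | {q0}.
On input L, block {q1,q2,q4,q5,q6,q7,q8,q10,q11,q12,q13} splits into {q1,q2,q4,q6,q7,q8,q10,q11,q12,q13} and {q5}.
On input L, block {q1,q2,q4,q6,q7,q8,q10,q11,q12,q13} splits into {q2,q4,q6,q7,q8,q10,q11,q13} and {q1,q12}.
Refine {q2,q4,q6,q7,q8,q10,q11,q13} on symbol L: members go to different blocks, giving {q2,q4,q7,q8,q10,q11,q13} and {q6}.
Refine {q2,q4,q7,q8,q10,q11,q13} on symbol R: members go to different blocks, giving {q10,q11,q13} and {q2,q7} and {q4,q8}.
On input L, block {q4,q8} splits into {q4} and {q8}.
The partition is now stable with 8 blocks: {q10,q11,q13} | {q0} | {q5} | {q1,q12} | {q6} | {q2,q7} | {q4} | {q8}.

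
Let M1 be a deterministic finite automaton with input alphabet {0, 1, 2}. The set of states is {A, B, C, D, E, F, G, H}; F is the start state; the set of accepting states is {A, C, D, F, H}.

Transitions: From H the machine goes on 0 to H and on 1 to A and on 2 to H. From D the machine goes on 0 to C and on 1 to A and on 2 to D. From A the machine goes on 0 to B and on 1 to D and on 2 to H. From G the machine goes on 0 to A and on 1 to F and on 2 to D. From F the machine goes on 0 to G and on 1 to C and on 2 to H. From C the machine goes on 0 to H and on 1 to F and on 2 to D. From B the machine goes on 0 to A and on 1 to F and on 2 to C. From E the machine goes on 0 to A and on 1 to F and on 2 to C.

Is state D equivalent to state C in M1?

Yes

States {E} cannot be reached from the start state, so discard them.
Start with accepting vs non-accepting: {A,C,D,F,H} | {B,G}.
On input 0, block {A,C,D,F,H} splits into {C,D,H} and {A,F}.
Stable partition: {C,D,H} | {B,G} | {A,F} — 3 equivalence classes.
D and C lie in the same block of the stable partition, so they are equivalent — no string distinguishes them.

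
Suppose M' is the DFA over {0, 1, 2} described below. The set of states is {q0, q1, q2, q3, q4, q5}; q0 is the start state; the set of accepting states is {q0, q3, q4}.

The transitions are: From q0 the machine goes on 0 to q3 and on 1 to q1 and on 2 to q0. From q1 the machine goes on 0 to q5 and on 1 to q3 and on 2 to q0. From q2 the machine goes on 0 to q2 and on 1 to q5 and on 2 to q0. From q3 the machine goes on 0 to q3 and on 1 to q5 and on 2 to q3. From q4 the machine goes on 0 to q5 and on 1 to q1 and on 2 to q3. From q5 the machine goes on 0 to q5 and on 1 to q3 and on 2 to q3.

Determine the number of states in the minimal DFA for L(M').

2

Reachable states from the start: {q0,q1,q3,q5}. Unreachable: {q2,q4} — drop them.
Initial partition by acceptance: {q0,q3} | {q1,q5}.
The partition is now stable with 2 blocks: {q0,q3} | {q1,q5}.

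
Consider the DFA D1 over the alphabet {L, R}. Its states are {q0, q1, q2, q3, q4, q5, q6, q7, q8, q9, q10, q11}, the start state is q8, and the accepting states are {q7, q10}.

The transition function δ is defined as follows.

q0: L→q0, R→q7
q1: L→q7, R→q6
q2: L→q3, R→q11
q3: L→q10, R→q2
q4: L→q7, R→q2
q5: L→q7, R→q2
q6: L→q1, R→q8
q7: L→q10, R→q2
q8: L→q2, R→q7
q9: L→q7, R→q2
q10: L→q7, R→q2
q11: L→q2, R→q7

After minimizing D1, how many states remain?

4

Reachable states from the start: {q2,q3,q7,q8,q10,q11}. Unreachable: {q0,q1,q4,q5,q6,q9} — drop them.
Initial partition by acceptance: {q7,q10} | {q2,q3,q8,q11}.
Split {q2,q3,q8,q11} by δ(·,L) → {q2,q8,q11} and {q3}.
On input L, block {q2,q8,q11} splits into {q8,q11} and {q2}.
The partition is now stable with 4 blocks: {q7,q10} | {q8,q11} | {q3} | {q2}.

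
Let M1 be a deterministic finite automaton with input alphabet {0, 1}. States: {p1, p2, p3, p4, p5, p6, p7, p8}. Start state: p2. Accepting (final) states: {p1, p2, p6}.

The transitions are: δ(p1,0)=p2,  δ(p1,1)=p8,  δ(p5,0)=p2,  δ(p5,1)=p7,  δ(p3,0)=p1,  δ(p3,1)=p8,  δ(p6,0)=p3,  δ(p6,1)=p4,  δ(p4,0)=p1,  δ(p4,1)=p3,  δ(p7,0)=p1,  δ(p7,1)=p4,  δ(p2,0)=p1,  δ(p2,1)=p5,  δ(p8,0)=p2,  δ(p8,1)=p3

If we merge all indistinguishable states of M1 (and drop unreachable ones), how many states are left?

2

First remove the unreachable states {p6}; 7 states remain.
Start with accepting vs non-accepting: {p1,p2} | {p3,p4,p5,p7,p8}.
No further refinement is possible. Final partition (2 blocks): {p1,p2} | {p3,p4,p5,p7,p8}.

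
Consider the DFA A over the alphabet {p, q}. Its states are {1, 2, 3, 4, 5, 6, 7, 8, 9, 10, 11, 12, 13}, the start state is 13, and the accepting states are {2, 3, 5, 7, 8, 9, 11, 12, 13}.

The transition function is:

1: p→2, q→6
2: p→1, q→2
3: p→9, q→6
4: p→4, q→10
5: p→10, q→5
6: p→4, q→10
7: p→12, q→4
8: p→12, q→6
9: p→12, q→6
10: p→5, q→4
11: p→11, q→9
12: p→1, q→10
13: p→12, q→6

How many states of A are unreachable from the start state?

Starting at 13 and following transitions, the reachable set is {1, 2, 4, 5, 6, 10, 12, 13}. That leaves 3, 7, 8, 9, 11 unreachable — 5 in total.

5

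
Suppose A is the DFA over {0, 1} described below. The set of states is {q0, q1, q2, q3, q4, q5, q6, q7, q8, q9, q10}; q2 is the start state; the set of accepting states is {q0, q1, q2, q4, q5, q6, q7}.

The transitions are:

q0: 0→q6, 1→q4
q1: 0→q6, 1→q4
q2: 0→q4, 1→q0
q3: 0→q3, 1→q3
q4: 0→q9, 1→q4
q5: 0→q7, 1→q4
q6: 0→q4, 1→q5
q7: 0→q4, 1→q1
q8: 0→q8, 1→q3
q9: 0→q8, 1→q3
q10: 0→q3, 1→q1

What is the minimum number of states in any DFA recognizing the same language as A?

4

First remove the unreachable states {q10}; 10 states remain.
P0 = {q0,q1,q2,q4,q5,q6,q7} | {q3,q8,q9}.
Split {q0,q1,q2,q4,q5,q6,q7} by δ(·,0) → {q0,q1,q2,q5,q6,q7} and {q4}.
Refine {q0,q1,q2,q5,q6,q7} on symbol 0: members go to different blocks, giving {q0,q1,q5} and {q2,q6,q7}.
No further refinement is possible. Final partition (4 blocks): {q0,q1,q5} | {q3,q8,q9} | {q4} | {q2,q6,q7}.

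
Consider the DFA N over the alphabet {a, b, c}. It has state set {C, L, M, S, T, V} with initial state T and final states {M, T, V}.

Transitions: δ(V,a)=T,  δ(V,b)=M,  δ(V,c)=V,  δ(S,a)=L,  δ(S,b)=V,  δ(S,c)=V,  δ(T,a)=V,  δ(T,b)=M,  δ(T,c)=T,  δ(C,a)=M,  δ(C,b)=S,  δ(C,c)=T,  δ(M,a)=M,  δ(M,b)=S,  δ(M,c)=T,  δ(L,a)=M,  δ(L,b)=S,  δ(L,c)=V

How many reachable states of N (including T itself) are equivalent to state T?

2

States {C} cannot be reached from the start state, so discard them.
Initial partition by acceptance: {M,T,V} | {L,S}.
On input b, block {M,T,V} splits into {T,V} and {M}.
Split {L,S} by δ(·,a) → {S} and {L}.
No further refinement is possible. Final partition (4 blocks): {T,V} | {S} | {M} | {L}.
State T belongs to the block {T,V}, which has 2 states.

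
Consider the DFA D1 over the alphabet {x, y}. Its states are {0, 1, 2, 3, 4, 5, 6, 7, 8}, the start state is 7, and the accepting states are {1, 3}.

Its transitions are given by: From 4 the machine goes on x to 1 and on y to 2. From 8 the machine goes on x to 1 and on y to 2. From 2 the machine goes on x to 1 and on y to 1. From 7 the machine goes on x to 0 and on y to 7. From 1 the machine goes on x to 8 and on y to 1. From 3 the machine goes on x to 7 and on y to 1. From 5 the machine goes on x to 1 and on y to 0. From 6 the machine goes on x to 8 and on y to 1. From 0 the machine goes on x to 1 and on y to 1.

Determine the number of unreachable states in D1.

4

No path from 7 leads to 3, 4, 5, 6; the other 5 states are all reachable.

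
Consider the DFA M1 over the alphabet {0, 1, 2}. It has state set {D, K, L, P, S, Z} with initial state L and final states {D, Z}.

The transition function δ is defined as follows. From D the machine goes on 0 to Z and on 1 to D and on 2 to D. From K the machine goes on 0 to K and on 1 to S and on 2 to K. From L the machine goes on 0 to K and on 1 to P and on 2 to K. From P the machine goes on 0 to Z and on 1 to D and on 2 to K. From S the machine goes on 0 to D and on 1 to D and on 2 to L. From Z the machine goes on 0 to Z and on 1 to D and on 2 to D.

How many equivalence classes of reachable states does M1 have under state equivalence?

Every state is reachable, so we keep all 6.
Initial partition by acceptance: {D,Z} | {K,L,P,S}.
On input 0, block {K,L,P,S} splits into {K,L} and {P,S}.
No further refinement is possible. Final partition (3 blocks): {D,Z} | {K,L} | {P,S}.

3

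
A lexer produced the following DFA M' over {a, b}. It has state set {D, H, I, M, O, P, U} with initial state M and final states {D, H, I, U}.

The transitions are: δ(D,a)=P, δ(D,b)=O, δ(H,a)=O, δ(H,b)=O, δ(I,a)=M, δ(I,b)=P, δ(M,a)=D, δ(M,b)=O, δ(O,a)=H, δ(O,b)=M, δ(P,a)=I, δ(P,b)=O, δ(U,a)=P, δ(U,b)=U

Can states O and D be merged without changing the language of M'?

Reachable states from the start: {D,H,I,M,O,P}. Unreachable: {U} — drop them.
Start with accepting vs non-accepting: {D,H,I} | {M,O,P}.
The partition is now stable with 2 blocks: {D,H,I} | {M,O,P}.
O and D end up in different blocks, so they are distinguishable. For instance, the string 'ε' is accepted from only D.

No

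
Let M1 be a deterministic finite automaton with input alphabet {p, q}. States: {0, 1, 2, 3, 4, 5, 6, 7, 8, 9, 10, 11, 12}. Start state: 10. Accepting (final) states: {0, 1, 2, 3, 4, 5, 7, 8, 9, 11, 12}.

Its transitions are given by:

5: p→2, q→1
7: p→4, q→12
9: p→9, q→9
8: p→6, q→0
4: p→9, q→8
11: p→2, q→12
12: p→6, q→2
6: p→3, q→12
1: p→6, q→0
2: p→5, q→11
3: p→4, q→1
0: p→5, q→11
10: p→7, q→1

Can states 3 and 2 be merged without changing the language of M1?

No

Every state is reachable, so we keep all 13.
Start with accepting vs non-accepting: {0,1,2,3,4,5,7,8,9,11,12} | {6,10}.
Split {0,1,2,3,4,5,7,8,9,11,12} by δ(·,p) → {0,2,3,4,5,7,9,11} and {1,8,12}.
Refine {0,2,3,4,5,7,9,11} on symbol q: members go to different blocks, giving {3,4,5,7,11} and {0,2,9}.
On input p, block {3,4,5,7,11} splits into {4,5,11} and {3,7}.
Refine {0,2,9} on symbol p: members go to different blocks, giving {0,2} and {9}.
On input p, block {4,5,11} splits into {5,11} and {4}.
The partition is now stable with 7 blocks: {5,11} | {6,10} | {1,8,12} | {0,2} | {3,7} | {9} | {4}.
3 and 2 end up in different blocks, so they are distinguishable. For instance, the string 'qp' is accepted from only 2.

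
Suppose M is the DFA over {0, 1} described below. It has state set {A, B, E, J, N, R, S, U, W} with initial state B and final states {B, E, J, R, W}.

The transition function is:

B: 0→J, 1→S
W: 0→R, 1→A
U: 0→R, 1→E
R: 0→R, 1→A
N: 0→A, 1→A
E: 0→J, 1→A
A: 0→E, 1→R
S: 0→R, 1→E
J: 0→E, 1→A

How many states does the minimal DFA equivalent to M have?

2

Reachable states from the start: {A,B,E,J,R,S}. Unreachable: {N,U,W} — drop them.
Initial partition by acceptance: {B,E,J,R} | {A,S}.
No further refinement is possible. Final partition (2 blocks): {B,E,J,R} | {A,S}.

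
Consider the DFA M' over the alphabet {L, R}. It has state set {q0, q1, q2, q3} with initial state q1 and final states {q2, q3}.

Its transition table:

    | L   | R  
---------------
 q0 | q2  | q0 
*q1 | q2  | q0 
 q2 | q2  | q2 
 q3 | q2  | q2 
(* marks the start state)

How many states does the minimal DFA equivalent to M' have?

Reachable states from the start: {q0,q1,q2}. Unreachable: {q3} — drop them.
Initial partition by acceptance: {q2} | {q0,q1}.
The partition is now stable with 2 blocks: {q2} | {q0,q1}.

2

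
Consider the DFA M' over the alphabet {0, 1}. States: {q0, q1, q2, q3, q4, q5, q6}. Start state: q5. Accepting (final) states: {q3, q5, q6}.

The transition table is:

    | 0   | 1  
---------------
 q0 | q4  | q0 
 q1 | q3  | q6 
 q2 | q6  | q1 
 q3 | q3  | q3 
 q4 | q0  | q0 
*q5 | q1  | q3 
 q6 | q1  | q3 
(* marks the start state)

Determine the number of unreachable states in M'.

No path from q5 leads to q0, q2, q4; the other 4 states are all reachable.

3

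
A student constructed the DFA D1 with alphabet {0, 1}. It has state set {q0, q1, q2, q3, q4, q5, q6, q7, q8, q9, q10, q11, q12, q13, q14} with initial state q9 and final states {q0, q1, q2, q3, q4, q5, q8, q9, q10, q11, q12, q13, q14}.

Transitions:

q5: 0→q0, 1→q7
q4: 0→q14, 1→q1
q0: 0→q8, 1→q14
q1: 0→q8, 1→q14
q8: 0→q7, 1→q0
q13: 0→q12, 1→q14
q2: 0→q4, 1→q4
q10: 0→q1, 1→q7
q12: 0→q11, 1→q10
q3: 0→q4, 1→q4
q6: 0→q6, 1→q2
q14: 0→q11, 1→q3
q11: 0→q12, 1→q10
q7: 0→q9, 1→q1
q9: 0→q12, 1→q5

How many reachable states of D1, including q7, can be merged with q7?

1

Reachable states from the start: {q0,q1,q3,q4,q5,q7,q8,q9,q10,q11,q12,q14}. Unreachable: {q2,q6,q13} — drop them.
Initial partition by acceptance: {q0,q1,q3,q4,q5,q8,q9,q10,q11,q12,q14} | {q7}.
On input 0, block {q0,q1,q3,q4,q5,q8,q9,q10,q11,q12,q14} splits into {q0,q1,q3,q4,q5,q9,q10,q11,q12,q14} and {q8}.
Refine {q0,q1,q3,q4,q5,q9,q10,q11,q12,q14} on symbol 0: members go to different blocks, giving {q3,q4,q5,q9,q10,q11,q12,q14} and {q0,q1}.
On input 0, block {q3,q4,q5,q9,q10,q11,q12,q14} splits into {q3,q4,q9,q11,q12,q14} and {q5,q10}.
Split {q3,q4,q9,q11,q12,q14} by δ(·,1) → {q9,q11,q12} and {q3,q14} and {q4}.
On input 0, block {q3,q14} splits into {q3} and {q14}.
Stable partition: {q9,q11,q12} | {q7} | {q8} | {q0,q1} | {q5,q10} | {q3} | {q4} | {q14} — 8 equivalence classes.
State q7 belongs to the block {q7}, which has 1 states.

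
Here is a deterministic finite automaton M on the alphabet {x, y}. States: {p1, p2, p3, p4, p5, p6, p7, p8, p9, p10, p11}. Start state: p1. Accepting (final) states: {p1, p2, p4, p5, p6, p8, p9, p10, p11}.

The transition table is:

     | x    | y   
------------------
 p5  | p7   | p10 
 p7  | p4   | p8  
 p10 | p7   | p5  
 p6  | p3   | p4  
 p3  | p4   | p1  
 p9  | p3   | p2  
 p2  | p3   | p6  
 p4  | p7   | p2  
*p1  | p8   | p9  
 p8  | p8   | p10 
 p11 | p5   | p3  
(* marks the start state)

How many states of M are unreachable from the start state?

Starting at p1 and following transitions, the reachable set is {p1, p2, p3, p4, p5, p6, p7, p8, p9, p10}. That leaves p11 unreachable — 1 in total.

1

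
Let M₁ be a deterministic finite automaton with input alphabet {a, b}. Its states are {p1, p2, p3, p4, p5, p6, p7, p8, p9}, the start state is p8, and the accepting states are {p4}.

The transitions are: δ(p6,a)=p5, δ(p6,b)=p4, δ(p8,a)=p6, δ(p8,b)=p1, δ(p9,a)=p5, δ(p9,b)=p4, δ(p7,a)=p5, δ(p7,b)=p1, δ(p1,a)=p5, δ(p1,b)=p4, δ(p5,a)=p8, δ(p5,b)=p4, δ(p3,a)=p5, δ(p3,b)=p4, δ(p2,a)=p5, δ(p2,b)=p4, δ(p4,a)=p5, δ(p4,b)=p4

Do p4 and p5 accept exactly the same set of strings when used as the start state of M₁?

States {p2,p3,p7,p9} cannot be reached from the start state, so discard them.
Initial partition by acceptance: {p4} | {p1,p5,p6,p8}.
Split {p1,p5,p6,p8} by δ(·,b) → {p1,p5,p6} and {p8}.
Refine {p1,p5,p6} on symbol a: members go to different blocks, giving {p1,p6} and {p5}.
No further refinement is possible. Final partition (4 blocks): {p4} | {p1,p6} | {p8} | {p5}.
p4 and p5 end up in different blocks, so they are distinguishable. For instance, the string 'ε' is accepted from only p4.

No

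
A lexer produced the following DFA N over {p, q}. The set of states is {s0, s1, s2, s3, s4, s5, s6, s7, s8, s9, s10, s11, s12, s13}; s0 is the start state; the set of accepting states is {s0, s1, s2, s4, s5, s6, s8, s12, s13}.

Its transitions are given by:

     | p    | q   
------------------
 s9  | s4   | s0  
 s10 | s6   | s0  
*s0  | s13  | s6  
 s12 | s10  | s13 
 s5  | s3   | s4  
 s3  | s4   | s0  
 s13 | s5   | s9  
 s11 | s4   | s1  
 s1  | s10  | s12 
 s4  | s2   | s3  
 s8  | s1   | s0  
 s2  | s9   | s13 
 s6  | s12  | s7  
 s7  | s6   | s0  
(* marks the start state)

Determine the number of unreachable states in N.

No path from s0 leads to s1, s8, s11; the other 11 states are all reachable.

3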